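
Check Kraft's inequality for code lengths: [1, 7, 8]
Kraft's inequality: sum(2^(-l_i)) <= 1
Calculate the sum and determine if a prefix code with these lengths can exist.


Sum = 2^(-1) + 2^(-7) + 2^(-8)
    = 0.5 + 0.0078125 + 0.00390625
    = 131/256 = 0.51171875
Since 0.51171875 <= 1, Kraft's inequality IS satisfied.
A prefix code with these lengths CAN exist.

Kraft sum = 0.51171875. Satisfied.


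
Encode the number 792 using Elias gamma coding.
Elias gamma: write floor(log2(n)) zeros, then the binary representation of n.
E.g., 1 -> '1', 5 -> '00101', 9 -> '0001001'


num_bits = floor(log2(792)) + 1 = 10
leading_zeros = num_bits - 1 = 9
binary(792) = 1100011000

Elias gamma(792) = '000000000' + '1100011000' = 0000000001100011000 (19 bits)


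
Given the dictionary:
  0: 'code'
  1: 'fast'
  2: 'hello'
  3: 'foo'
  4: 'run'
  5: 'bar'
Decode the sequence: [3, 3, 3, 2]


Look up each index in the dictionary:
  3 -> 'foo'
  3 -> 'foo'
  3 -> 'foo'
  2 -> 'hello'

Decoded: "foo foo foo hello"


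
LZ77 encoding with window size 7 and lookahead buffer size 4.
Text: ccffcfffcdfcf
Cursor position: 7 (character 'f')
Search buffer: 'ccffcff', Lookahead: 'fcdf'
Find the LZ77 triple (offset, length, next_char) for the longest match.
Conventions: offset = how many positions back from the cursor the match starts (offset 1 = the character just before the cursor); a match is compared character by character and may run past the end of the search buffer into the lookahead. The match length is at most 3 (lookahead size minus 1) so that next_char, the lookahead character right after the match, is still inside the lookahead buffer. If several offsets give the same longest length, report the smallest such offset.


Try each offset into the search buffer:
  offset=1 (pos 6, char 'f'): match length 1
  offset=2 (pos 5, char 'f'): match length 1
  offset=3 (pos 4, char 'c'): match length 0
  offset=4 (pos 3, char 'f'): match length 2
  offset=5 (pos 2, char 'f'): match length 1
  offset=6 (pos 1, char 'c'): match length 0
  offset=7 (pos 0, char 'c'): match length 0
Longest match has length 2 at offset 4.
next_char = character at position 7 + 2 = 9 -> 'd'

Best match: offset=4, length=2 (matching 'fc' starting at position 3)
LZ77 triple: (4, 2, 'd')


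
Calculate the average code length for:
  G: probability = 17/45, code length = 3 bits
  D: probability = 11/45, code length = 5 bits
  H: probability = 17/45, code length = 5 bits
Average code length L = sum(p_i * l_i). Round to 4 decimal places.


Weighted contributions p_i * l_i:
  G: (17/45) * 3 = 51/45
  D: (11/45) * 5 = 55/45
  H: (17/45) * 5 = 85/45
Sum = (51 + 55 + 85)/45 = 191/45

L = 191/45 = 4.2444 bits/symbol


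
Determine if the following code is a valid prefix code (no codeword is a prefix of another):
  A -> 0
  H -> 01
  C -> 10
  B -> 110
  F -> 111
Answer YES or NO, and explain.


Checking each pair (does one codeword prefix another?):
  A='0' vs H='01': prefix -- VIOLATION

NO -- this is NOT a valid prefix code. A (0) is a prefix of H (01).


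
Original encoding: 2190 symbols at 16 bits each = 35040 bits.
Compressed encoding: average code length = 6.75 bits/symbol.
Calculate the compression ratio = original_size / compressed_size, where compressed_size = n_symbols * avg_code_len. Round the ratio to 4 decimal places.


original_size = n_symbols * orig_bits = 2190 * 16 = 35040 bits
compressed_size = n_symbols * avg_code_len = 2190 * 6.75 = 14782.5 bits
ratio = original_size / compressed_size = 35040 / 14782.5 = 2.3704

Compression ratio = 2.3704


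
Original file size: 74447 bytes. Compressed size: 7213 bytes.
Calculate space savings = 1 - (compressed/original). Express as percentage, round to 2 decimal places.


ratio = compressed/original = 7213/74447 = 0.096888
savings = 1 - ratio = 1 - 0.096888 = 0.903112
as a percentage: 0.903112 * 100 = 90.31%

Space savings = 1 - 7213/74447 = 90.31%


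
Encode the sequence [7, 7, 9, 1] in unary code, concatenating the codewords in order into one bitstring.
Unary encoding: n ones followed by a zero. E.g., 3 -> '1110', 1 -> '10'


Encode each number as n ones followed by a terminating 0:
  7 -> 11111110 (8 bits)
  7 -> 11111110 (8 bits)
  9 -> 1111111110 (10 bits)
  1 -> 10 (2 bits)
Total length = 8 + 8 + 10 + 2 = 28 bits.

Unary([7, 7, 9, 1]) = 1111111011111110111111111010 (28 bits)


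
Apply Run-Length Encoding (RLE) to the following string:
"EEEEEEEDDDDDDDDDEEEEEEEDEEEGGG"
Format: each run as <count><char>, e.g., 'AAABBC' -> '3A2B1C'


Scanning runs left to right:
  i=0: run of 'E' x 7 -> '7E'
  i=7: run of 'D' x 9 -> '9D'
  i=16: run of 'E' x 7 -> '7E'
  i=23: run of 'D' x 1 -> '1D'
  i=24: run of 'E' x 3 -> '3E'
  i=27: run of 'G' x 3 -> '3G'

RLE = 7E9D7E1D3E3G


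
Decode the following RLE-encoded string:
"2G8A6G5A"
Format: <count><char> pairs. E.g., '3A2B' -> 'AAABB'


Expanding each <count><char> pair:
  2G -> 'GG'
  8A -> 'AAAAAAAA'
  6G -> 'GGGGGG'
  5A -> 'AAAAA'

Decoded = GGAAAAAAAAGGGGGGAAAAA


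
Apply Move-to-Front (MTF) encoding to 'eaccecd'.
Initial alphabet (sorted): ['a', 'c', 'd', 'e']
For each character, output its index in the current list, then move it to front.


MTF encoding:
'e': index 3 in ['a', 'c', 'd', 'e'] -> ['e', 'a', 'c', 'd']
'a': index 1 in ['e', 'a', 'c', 'd'] -> ['a', 'e', 'c', 'd']
'c': index 2 in ['a', 'e', 'c', 'd'] -> ['c', 'a', 'e', 'd']
'c': index 0 in ['c', 'a', 'e', 'd'] -> ['c', 'a', 'e', 'd']
'e': index 2 in ['c', 'a', 'e', 'd'] -> ['e', 'c', 'a', 'd']
'c': index 1 in ['e', 'c', 'a', 'd'] -> ['c', 'e', 'a', 'd']
'd': index 3 in ['c', 'e', 'a', 'd'] -> ['d', 'c', 'e', 'a']


Output: [3, 1, 2, 0, 2, 1, 3]


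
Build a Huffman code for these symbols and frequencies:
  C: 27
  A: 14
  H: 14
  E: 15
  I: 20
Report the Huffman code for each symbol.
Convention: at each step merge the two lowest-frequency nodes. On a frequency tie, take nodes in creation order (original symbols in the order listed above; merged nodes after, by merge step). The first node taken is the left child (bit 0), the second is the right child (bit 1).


Huffman tree construction:
Step 1: Merge A(14) + H(14) = 28
Step 2: Merge E(15) + I(20) = 35
Step 3: Merge C(27) + (A+H)(28) = 55
Step 4: Merge (E+I)(35) + (C+(A+H))(55) = 90
Read each symbol's code off the tree from the root (left child = 0, right child = 1).

Codes:
  C: 10 (length 2)
  A: 110 (length 3)
  H: 111 (length 3)
  E: 00 (length 2)
  I: 01 (length 2)
Average code length: 208/90 = 2.3111 bits/symbol


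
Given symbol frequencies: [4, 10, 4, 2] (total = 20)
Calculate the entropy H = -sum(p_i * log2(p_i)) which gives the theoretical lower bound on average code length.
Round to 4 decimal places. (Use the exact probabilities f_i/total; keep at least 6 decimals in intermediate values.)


Per-symbol terms -p_i * log2(p_i) with p_i = f_i/20:
  p = 4/20 = 0.200000: log2(p) = -2.321928, -p*log2(p) = 0.464386
  p = 10/20 = 0.500000: log2(p) = -1.000000, -p*log2(p) = 0.500000
  p = 4/20 = 0.200000: log2(p) = -2.321928, -p*log2(p) = 0.464386
  p = 2/20 = 0.100000: log2(p) = -3.321928, -p*log2(p) = 0.332193
H = 0.464386 + 0.500000 + 0.464386 + 0.332193 = 1.760965

H = 1.761 bits/symbol


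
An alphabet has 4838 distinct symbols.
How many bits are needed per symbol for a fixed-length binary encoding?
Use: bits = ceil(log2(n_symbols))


log2(4838) = 12.2402
Bracket: 2^12 = 4096 < 4838 <= 2^13 = 8192
So ceil(log2(4838)) = 13

bits = ceil(log2(4838)) = ceil(12.2402) = 13 bits


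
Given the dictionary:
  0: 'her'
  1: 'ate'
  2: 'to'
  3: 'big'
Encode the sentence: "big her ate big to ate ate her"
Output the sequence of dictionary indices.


Look up each word in the dictionary:
  'big' -> 3
  'her' -> 0
  'ate' -> 1
  'big' -> 3
  'to' -> 2
  'ate' -> 1
  'ate' -> 1
  'her' -> 0

Encoded: [3, 0, 1, 3, 2, 1, 1, 0]


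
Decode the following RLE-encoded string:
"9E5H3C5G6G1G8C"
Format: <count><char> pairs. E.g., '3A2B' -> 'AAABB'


Expanding each <count><char> pair:
  9E -> 'EEEEEEEEE'
  5H -> 'HHHHH'
  3C -> 'CCC'
  5G -> 'GGGGG'
  6G -> 'GGGGGG'
  1G -> 'G'
  8C -> 'CCCCCCCC'

Decoded = EEEEEEEEEHHHHHCCCGGGGGGGGGGGGCCCCCCCC


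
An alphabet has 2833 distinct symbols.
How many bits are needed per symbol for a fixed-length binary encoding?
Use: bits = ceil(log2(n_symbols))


log2(2833) = 11.4681
Bracket: 2^11 = 2048 < 2833 <= 2^12 = 4096
So ceil(log2(2833)) = 12

bits = ceil(log2(2833)) = ceil(11.4681) = 12 bits


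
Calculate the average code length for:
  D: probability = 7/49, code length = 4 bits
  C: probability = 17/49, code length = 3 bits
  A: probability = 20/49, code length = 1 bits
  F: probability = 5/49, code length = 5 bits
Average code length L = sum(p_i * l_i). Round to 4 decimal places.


Weighted contributions p_i * l_i:
  D: (7/49) * 4 = 28/49
  C: (17/49) * 3 = 51/49
  A: (20/49) * 1 = 20/49
  F: (5/49) * 5 = 25/49
Sum = (28 + 51 + 20 + 25)/49 = 124/49

L = 124/49 = 2.5306 bits/symbol


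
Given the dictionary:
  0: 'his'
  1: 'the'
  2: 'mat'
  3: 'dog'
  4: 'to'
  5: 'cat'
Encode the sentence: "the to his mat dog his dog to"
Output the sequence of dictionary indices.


Look up each word in the dictionary:
  'the' -> 1
  'to' -> 4
  'his' -> 0
  'mat' -> 2
  'dog' -> 3
  'his' -> 0
  'dog' -> 3
  'to' -> 4

Encoded: [1, 4, 0, 2, 3, 0, 3, 4]


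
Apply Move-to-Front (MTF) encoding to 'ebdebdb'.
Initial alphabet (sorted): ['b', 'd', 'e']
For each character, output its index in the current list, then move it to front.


MTF encoding:
'e': index 2 in ['b', 'd', 'e'] -> ['e', 'b', 'd']
'b': index 1 in ['e', 'b', 'd'] -> ['b', 'e', 'd']
'd': index 2 in ['b', 'e', 'd'] -> ['d', 'b', 'e']
'e': index 2 in ['d', 'b', 'e'] -> ['e', 'd', 'b']
'b': index 2 in ['e', 'd', 'b'] -> ['b', 'e', 'd']
'd': index 2 in ['b', 'e', 'd'] -> ['d', 'b', 'e']
'b': index 1 in ['d', 'b', 'e'] -> ['b', 'd', 'e']


Output: [2, 1, 2, 2, 2, 2, 1]


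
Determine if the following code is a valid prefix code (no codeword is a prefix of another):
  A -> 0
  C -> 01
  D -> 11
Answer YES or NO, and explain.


Checking each pair (does one codeword prefix another?):
  A='0' vs C='01': prefix -- VIOLATION

NO -- this is NOT a valid prefix code. A (0) is a prefix of C (01).


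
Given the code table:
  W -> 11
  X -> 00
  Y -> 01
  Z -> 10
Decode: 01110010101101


Decoding:
01 -> Y
11 -> W
00 -> X
10 -> Z
10 -> Z
11 -> W
01 -> Y


Result: YWXZZWY


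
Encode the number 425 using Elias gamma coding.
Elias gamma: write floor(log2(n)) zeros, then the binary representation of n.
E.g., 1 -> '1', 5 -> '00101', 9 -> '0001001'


num_bits = floor(log2(425)) + 1 = 9
leading_zeros = num_bits - 1 = 8
binary(425) = 110101001

Elias gamma(425) = '00000000' + '110101001' = 00000000110101001 (17 bits)


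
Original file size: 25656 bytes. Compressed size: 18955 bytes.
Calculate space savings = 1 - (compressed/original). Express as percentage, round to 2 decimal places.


ratio = compressed/original = 18955/25656 = 0.738814
savings = 1 - ratio = 1 - 0.738814 = 0.261186
as a percentage: 0.261186 * 100 = 26.12%

Space savings = 1 - 18955/25656 = 26.12%


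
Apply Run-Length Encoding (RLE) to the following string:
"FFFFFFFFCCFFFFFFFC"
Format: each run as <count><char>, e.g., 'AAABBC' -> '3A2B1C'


Scanning runs left to right:
  i=0: run of 'F' x 8 -> '8F'
  i=8: run of 'C' x 2 -> '2C'
  i=10: run of 'F' x 7 -> '7F'
  i=17: run of 'C' x 1 -> '1C'

RLE = 8F2C7F1C


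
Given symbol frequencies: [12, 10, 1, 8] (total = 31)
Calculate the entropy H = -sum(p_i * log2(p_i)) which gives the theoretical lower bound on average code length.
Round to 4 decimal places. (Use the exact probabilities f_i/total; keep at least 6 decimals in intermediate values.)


Per-symbol terms -p_i * log2(p_i) with p_i = f_i/31:
  p = 12/31 = 0.387097: log2(p) = -1.369234, -p*log2(p) = 0.530026
  p = 10/31 = 0.322581: log2(p) = -1.632268, -p*log2(p) = 0.526538
  p = 1/31 = 0.032258: log2(p) = -4.954196, -p*log2(p) = 0.159813
  p = 8/31 = 0.258065: log2(p) = -1.954196, -p*log2(p) = 0.504309
H = 0.530026 + 0.526538 + 0.159813 + 0.504309 = 1.720686

H = 1.7207 bits/symbol


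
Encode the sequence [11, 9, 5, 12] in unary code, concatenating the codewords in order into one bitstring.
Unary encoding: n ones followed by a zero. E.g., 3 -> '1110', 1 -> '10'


Encode each number as n ones followed by a terminating 0:
  11 -> 111111111110 (12 bits)
  9 -> 1111111110 (10 bits)
  5 -> 111110 (6 bits)
  12 -> 1111111111110 (13 bits)
Total length = 12 + 10 + 6 + 13 = 41 bits.

Unary([11, 9, 5, 12]) = 11111111111011111111101111101111111111110 (41 bits)


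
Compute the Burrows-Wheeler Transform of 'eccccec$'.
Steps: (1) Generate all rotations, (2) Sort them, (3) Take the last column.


Rotations (sorted):
  0: $eccccec -> last char: c
  1: c$ecccce -> last char: e
  2: ccccec$e -> last char: e
  3: cccec$ec -> last char: c
  4: ccec$ecc -> last char: c
  5: cec$eccc -> last char: c
  6: ec$ecccc -> last char: c
  7: eccccec$ -> last char: $


BWT = ceecccc$


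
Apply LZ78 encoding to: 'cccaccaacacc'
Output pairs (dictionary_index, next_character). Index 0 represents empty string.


LZ78 encoding steps:
Dictionary: {0: ''}
Step 1: w='' (idx 0), next='c' -> output (0, 'c'), add 'c' as idx 1
Step 2: w='c' (idx 1), next='c' -> output (1, 'c'), add 'cc' as idx 2
Step 3: w='' (idx 0), next='a' -> output (0, 'a'), add 'a' as idx 3
Step 4: w='cc' (idx 2), next='a' -> output (2, 'a'), add 'cca' as idx 4
Step 5: w='a' (idx 3), next='c' -> output (3, 'c'), add 'ac' as idx 5
Step 6: w='ac' (idx 5), next='c' -> output (5, 'c'), add 'acc' as idx 6


Encoded: [(0, 'c'), (1, 'c'), (0, 'a'), (2, 'a'), (3, 'c'), (5, 'c')]


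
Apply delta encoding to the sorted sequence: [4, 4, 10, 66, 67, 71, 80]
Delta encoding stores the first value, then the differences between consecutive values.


First value: 4
Deltas:
  4 - 4 = 0
  10 - 4 = 6
  66 - 10 = 56
  67 - 66 = 1
  71 - 67 = 4
  80 - 71 = 9


Delta encoded: [4, 0, 6, 56, 1, 4, 9]


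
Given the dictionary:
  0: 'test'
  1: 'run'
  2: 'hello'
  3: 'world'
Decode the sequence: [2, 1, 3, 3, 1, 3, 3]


Look up each index in the dictionary:
  2 -> 'hello'
  1 -> 'run'
  3 -> 'world'
  3 -> 'world'
  1 -> 'run'
  3 -> 'world'
  3 -> 'world'

Decoded: "hello run world world run world world"


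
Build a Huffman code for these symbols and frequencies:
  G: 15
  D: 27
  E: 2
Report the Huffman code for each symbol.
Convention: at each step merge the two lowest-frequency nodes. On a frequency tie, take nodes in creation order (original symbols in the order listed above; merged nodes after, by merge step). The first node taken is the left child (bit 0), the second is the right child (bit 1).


Huffman tree construction:
Step 1: Merge E(2) + G(15) = 17
Step 2: Merge (E+G)(17) + D(27) = 44
Read each symbol's code off the tree from the root (left child = 0, right child = 1).

Codes:
  G: 01 (length 2)
  D: 1 (length 1)
  E: 00 (length 2)
Average code length: 61/44 = 1.3864 bits/symbol


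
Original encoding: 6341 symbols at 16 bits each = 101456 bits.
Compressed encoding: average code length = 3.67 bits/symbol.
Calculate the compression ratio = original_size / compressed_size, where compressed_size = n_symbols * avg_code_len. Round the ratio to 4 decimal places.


original_size = n_symbols * orig_bits = 6341 * 16 = 101456 bits
compressed_size = n_symbols * avg_code_len = 6341 * 3.67 = 23271.47 bits
ratio = original_size / compressed_size = 101456 / 23271.47 = 4.3597

Compression ratio = 4.3597


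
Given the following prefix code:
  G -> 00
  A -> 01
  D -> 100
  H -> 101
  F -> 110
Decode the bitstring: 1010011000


Decoding step by step:
Bits 101 -> H
Bits 00 -> G
Bits 110 -> F
Bits 00 -> G


Decoded message: HGFG


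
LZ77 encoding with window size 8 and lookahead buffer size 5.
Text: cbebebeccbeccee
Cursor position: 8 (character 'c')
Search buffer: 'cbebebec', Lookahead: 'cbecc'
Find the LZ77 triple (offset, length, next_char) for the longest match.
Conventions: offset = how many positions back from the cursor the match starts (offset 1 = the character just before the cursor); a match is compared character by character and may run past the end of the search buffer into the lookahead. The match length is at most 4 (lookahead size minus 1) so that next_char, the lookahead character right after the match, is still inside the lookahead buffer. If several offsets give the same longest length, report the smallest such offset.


Try each offset into the search buffer:
  offset=1 (pos 7, char 'c'): match length 1
  offset=2 (pos 6, char 'e'): match length 0
  offset=3 (pos 5, char 'b'): match length 0
  offset=4 (pos 4, char 'e'): match length 0
  offset=5 (pos 3, char 'b'): match length 0
  offset=6 (pos 2, char 'e'): match length 0
  offset=7 (pos 1, char 'b'): match length 0
  offset=8 (pos 0, char 'c'): match length 3
Longest match has length 3 at offset 8.
next_char = character at position 8 + 3 = 11 -> 'c'

Best match: offset=8, length=3 (matching 'cbe' starting at position 0)
LZ77 triple: (8, 3, 'c')


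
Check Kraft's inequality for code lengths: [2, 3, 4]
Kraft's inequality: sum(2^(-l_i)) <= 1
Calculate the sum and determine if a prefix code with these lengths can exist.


Sum = 2^(-2) + 2^(-3) + 2^(-4)
    = 0.25 + 0.125 + 0.0625
    = 7/16 = 0.4375
Since 0.4375 <= 1, Kraft's inequality IS satisfied.
A prefix code with these lengths CAN exist.

Kraft sum = 0.4375. Satisfied.


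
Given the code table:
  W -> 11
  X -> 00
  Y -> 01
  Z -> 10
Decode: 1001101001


Decoding:
10 -> Z
01 -> Y
10 -> Z
10 -> Z
01 -> Y


Result: ZYZZY


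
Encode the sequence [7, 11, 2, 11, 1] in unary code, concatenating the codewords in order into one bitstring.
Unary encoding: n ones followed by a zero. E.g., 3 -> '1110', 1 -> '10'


Encode each number as n ones followed by a terminating 0:
  7 -> 11111110 (8 bits)
  11 -> 111111111110 (12 bits)
  2 -> 110 (3 bits)
  11 -> 111111111110 (12 bits)
  1 -> 10 (2 bits)
Total length = 8 + 12 + 3 + 12 + 2 = 37 bits.

Unary([7, 11, 2, 11, 1]) = 1111111011111111111011011111111111010 (37 bits)


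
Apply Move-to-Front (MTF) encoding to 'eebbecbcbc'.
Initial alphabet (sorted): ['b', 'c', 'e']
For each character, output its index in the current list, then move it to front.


MTF encoding:
'e': index 2 in ['b', 'c', 'e'] -> ['e', 'b', 'c']
'e': index 0 in ['e', 'b', 'c'] -> ['e', 'b', 'c']
'b': index 1 in ['e', 'b', 'c'] -> ['b', 'e', 'c']
'b': index 0 in ['b', 'e', 'c'] -> ['b', 'e', 'c']
'e': index 1 in ['b', 'e', 'c'] -> ['e', 'b', 'c']
'c': index 2 in ['e', 'b', 'c'] -> ['c', 'e', 'b']
'b': index 2 in ['c', 'e', 'b'] -> ['b', 'c', 'e']
'c': index 1 in ['b', 'c', 'e'] -> ['c', 'b', 'e']
'b': index 1 in ['c', 'b', 'e'] -> ['b', 'c', 'e']
'c': index 1 in ['b', 'c', 'e'] -> ['c', 'b', 'e']


Output: [2, 0, 1, 0, 1, 2, 2, 1, 1, 1]


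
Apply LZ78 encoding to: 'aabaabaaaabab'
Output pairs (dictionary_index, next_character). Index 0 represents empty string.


LZ78 encoding steps:
Dictionary: {0: ''}
Step 1: w='' (idx 0), next='a' -> output (0, 'a'), add 'a' as idx 1
Step 2: w='a' (idx 1), next='b' -> output (1, 'b'), add 'ab' as idx 2
Step 3: w='a' (idx 1), next='a' -> output (1, 'a'), add 'aa' as idx 3
Step 4: w='' (idx 0), next='b' -> output (0, 'b'), add 'b' as idx 4
Step 5: w='aa' (idx 3), next='a' -> output (3, 'a'), add 'aaa' as idx 5
Step 6: w='ab' (idx 2), next='a' -> output (2, 'a'), add 'aba' as idx 6
Step 7: w='b' (idx 4), end of input -> output (4, '')


Encoded: [(0, 'a'), (1, 'b'), (1, 'a'), (0, 'b'), (3, 'a'), (2, 'a'), (4, '')]


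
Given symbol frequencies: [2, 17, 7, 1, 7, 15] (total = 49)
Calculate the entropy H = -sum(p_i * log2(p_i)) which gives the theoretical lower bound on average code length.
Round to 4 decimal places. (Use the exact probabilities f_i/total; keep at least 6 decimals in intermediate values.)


Per-symbol terms -p_i * log2(p_i) with p_i = f_i/49:
  p = 2/49 = 0.040816: log2(p) = -4.614710, -p*log2(p) = 0.188356
  p = 17/49 = 0.346939: log2(p) = -1.527247, -p*log2(p) = 0.529861
  p = 7/49 = 0.142857: log2(p) = -2.807355, -p*log2(p) = 0.401051
  p = 1/49 = 0.020408: log2(p) = -5.614710, -p*log2(p) = 0.114586
  p = 7/49 = 0.142857: log2(p) = -2.807355, -p*log2(p) = 0.401051
  p = 15/49 = 0.306122: log2(p) = -1.707819, -p*log2(p) = 0.522802
H = 0.188356 + 0.529861 + 0.401051 + 0.114586 + 0.401051 + 0.522802 = 2.157707

H = 2.1577 bits/symbol


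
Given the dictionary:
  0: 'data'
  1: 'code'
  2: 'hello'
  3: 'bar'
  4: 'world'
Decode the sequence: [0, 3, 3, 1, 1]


Look up each index in the dictionary:
  0 -> 'data'
  3 -> 'bar'
  3 -> 'bar'
  1 -> 'code'
  1 -> 'code'

Decoded: "data bar bar code code"


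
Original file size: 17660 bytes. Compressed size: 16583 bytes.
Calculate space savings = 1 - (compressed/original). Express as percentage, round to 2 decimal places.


ratio = compressed/original = 16583/17660 = 0.939015
savings = 1 - ratio = 1 - 0.939015 = 0.060985
as a percentage: 0.060985 * 100 = 6.1%

Space savings = 1 - 16583/17660 = 6.1%


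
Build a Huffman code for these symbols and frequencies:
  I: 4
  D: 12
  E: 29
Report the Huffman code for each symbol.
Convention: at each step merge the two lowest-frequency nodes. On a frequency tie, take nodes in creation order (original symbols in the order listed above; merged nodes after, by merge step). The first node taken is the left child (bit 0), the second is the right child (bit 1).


Huffman tree construction:
Step 1: Merge I(4) + D(12) = 16
Step 2: Merge (I+D)(16) + E(29) = 45
Read each symbol's code off the tree from the root (left child = 0, right child = 1).

Codes:
  I: 00 (length 2)
  D: 01 (length 2)
  E: 1 (length 1)
Average code length: 61/45 = 1.3556 bits/symbol


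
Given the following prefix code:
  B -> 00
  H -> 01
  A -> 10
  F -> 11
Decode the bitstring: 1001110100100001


Decoding step by step:
Bits 10 -> A
Bits 01 -> H
Bits 11 -> F
Bits 01 -> H
Bits 00 -> B
Bits 10 -> A
Bits 00 -> B
Bits 01 -> H


Decoded message: AHFHBABH


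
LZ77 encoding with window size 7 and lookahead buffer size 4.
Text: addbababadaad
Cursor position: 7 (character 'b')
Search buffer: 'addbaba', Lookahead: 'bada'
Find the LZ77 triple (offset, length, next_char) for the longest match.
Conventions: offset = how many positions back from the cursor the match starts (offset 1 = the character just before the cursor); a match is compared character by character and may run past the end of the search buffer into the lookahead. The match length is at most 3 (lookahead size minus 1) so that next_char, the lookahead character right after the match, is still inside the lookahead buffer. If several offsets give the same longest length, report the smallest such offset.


Try each offset into the search buffer:
  offset=1 (pos 6, char 'a'): match length 0
  offset=2 (pos 5, char 'b'): match length 2
  offset=3 (pos 4, char 'a'): match length 0
  offset=4 (pos 3, char 'b'): match length 2
  offset=5 (pos 2, char 'd'): match length 0
  offset=6 (pos 1, char 'd'): match length 0
  offset=7 (pos 0, char 'a'): match length 0
Longest match has length 2, found at offsets 2, 4; take the smallest, offset 2.
next_char = character at position 7 + 2 = 9 -> 'd'

Best match: offset=2, length=2 (matching 'ba' starting at position 5)
LZ77 triple: (2, 2, 'd')


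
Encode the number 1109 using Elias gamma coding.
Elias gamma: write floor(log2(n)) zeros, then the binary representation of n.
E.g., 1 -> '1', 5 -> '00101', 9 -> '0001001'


num_bits = floor(log2(1109)) + 1 = 11
leading_zeros = num_bits - 1 = 10
binary(1109) = 10001010101

Elias gamma(1109) = '0000000000' + '10001010101' = 000000000010001010101 (21 bits)


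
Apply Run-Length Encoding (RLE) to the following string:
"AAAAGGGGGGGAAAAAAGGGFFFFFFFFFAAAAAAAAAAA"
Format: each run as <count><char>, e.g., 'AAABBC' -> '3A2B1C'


Scanning runs left to right:
  i=0: run of 'A' x 4 -> '4A'
  i=4: run of 'G' x 7 -> '7G'
  i=11: run of 'A' x 6 -> '6A'
  i=17: run of 'G' x 3 -> '3G'
  i=20: run of 'F' x 9 -> '9F'
  i=29: run of 'A' x 11 -> '11A'

RLE = 4A7G6A3G9F11A


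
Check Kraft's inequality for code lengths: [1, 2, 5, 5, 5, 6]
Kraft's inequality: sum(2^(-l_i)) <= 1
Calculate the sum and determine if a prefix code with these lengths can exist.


Sum = 2^(-1) + 2^(-2) + 2^(-5) + 2^(-5) + 2^(-5) + 2^(-6)
    = 0.5 + 0.25 + 0.03125 + 0.03125 + 0.03125 + 0.015625
    = 55/64 = 0.859375
Since 0.859375 <= 1, Kraft's inequality IS satisfied.
A prefix code with these lengths CAN exist.

Kraft sum = 0.859375. Satisfied.


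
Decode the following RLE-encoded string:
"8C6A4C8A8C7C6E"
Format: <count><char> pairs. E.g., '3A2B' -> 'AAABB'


Expanding each <count><char> pair:
  8C -> 'CCCCCCCC'
  6A -> 'AAAAAA'
  4C -> 'CCCC'
  8A -> 'AAAAAAAA'
  8C -> 'CCCCCCCC'
  7C -> 'CCCCCCC'
  6E -> 'EEEEEE'

Decoded = CCCCCCCCAAAAAACCCCAAAAAAAACCCCCCCCCCCCCCCEEEEEE


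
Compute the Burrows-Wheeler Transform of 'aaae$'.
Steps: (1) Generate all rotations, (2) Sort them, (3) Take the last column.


Rotations (sorted):
  0: $aaae -> last char: e
  1: aaae$ -> last char: $
  2: aae$a -> last char: a
  3: ae$aa -> last char: a
  4: e$aaa -> last char: a


BWT = e$aaa


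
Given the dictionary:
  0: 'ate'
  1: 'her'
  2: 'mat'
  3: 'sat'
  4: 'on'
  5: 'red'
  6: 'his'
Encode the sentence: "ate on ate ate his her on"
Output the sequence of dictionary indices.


Look up each word in the dictionary:
  'ate' -> 0
  'on' -> 4
  'ate' -> 0
  'ate' -> 0
  'his' -> 6
  'her' -> 1
  'on' -> 4

Encoded: [0, 4, 0, 0, 6, 1, 4]


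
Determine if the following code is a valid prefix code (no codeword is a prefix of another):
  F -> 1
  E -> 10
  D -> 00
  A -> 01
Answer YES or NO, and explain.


Checking each pair (does one codeword prefix another?):
  F='1' vs E='10': prefix -- VIOLATION

NO -- this is NOT a valid prefix code. F (1) is a prefix of E (10).


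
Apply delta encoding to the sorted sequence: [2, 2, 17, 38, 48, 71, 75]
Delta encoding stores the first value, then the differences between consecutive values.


First value: 2
Deltas:
  2 - 2 = 0
  17 - 2 = 15
  38 - 17 = 21
  48 - 38 = 10
  71 - 48 = 23
  75 - 71 = 4


Delta encoded: [2, 0, 15, 21, 10, 23, 4]


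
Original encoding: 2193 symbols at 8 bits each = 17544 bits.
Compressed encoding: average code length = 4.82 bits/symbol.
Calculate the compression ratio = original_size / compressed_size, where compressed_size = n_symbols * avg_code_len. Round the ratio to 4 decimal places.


original_size = n_symbols * orig_bits = 2193 * 8 = 17544 bits
compressed_size = n_symbols * avg_code_len = 2193 * 4.82 = 10570.26 bits
ratio = original_size / compressed_size = 17544 / 10570.26 = 1.6598

Compression ratio = 1.6598


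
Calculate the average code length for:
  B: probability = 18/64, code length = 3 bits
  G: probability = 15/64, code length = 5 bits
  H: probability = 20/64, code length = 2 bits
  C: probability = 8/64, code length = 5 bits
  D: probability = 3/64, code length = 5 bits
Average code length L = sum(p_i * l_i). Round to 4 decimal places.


Weighted contributions p_i * l_i:
  B: (18/64) * 3 = 54/64
  G: (15/64) * 5 = 75/64
  H: (20/64) * 2 = 40/64
  C: (8/64) * 5 = 40/64
  D: (3/64) * 5 = 15/64
Sum = (54 + 75 + 40 + 40 + 15)/64 = 224/64

L = 224/64 = 3.5000 bits/symbol


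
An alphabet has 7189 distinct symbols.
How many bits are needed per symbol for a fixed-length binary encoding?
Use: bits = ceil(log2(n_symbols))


log2(7189) = 12.8116
Bracket: 2^12 = 4096 < 7189 <= 2^13 = 8192
So ceil(log2(7189)) = 13

bits = ceil(log2(7189)) = ceil(12.8116) = 13 bits


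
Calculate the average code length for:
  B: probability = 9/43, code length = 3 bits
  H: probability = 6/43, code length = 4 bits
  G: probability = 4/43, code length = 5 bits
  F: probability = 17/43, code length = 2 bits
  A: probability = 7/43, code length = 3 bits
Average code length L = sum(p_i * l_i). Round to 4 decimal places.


Weighted contributions p_i * l_i:
  B: (9/43) * 3 = 27/43
  H: (6/43) * 4 = 24/43
  G: (4/43) * 5 = 20/43
  F: (17/43) * 2 = 34/43
  A: (7/43) * 3 = 21/43
Sum = (27 + 24 + 20 + 34 + 21)/43 = 126/43

L = 126/43 = 2.9302 bits/symbol


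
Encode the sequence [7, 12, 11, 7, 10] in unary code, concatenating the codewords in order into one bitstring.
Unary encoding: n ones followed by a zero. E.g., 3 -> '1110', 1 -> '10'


Encode each number as n ones followed by a terminating 0:
  7 -> 11111110 (8 bits)
  12 -> 1111111111110 (13 bits)
  11 -> 111111111110 (12 bits)
  7 -> 11111110 (8 bits)
  10 -> 11111111110 (11 bits)
Total length = 8 + 13 + 12 + 8 + 11 = 52 bits.

Unary([7, 12, 11, 7, 10]) = 1111111011111111111101111111111101111111011111111110 (52 bits)


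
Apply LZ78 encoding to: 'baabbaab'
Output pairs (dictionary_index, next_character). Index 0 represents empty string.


LZ78 encoding steps:
Dictionary: {0: ''}
Step 1: w='' (idx 0), next='b' -> output (0, 'b'), add 'b' as idx 1
Step 2: w='' (idx 0), next='a' -> output (0, 'a'), add 'a' as idx 2
Step 3: w='a' (idx 2), next='b' -> output (2, 'b'), add 'ab' as idx 3
Step 4: w='b' (idx 1), next='a' -> output (1, 'a'), add 'ba' as idx 4
Step 5: w='ab' (idx 3), end of input -> output (3, '')


Encoded: [(0, 'b'), (0, 'a'), (2, 'b'), (1, 'a'), (3, '')]


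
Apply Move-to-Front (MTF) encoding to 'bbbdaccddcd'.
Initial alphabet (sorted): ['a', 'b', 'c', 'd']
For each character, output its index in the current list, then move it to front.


MTF encoding:
'b': index 1 in ['a', 'b', 'c', 'd'] -> ['b', 'a', 'c', 'd']
'b': index 0 in ['b', 'a', 'c', 'd'] -> ['b', 'a', 'c', 'd']
'b': index 0 in ['b', 'a', 'c', 'd'] -> ['b', 'a', 'c', 'd']
'd': index 3 in ['b', 'a', 'c', 'd'] -> ['d', 'b', 'a', 'c']
'a': index 2 in ['d', 'b', 'a', 'c'] -> ['a', 'd', 'b', 'c']
'c': index 3 in ['a', 'd', 'b', 'c'] -> ['c', 'a', 'd', 'b']
'c': index 0 in ['c', 'a', 'd', 'b'] -> ['c', 'a', 'd', 'b']
'd': index 2 in ['c', 'a', 'd', 'b'] -> ['d', 'c', 'a', 'b']
'd': index 0 in ['d', 'c', 'a', 'b'] -> ['d', 'c', 'a', 'b']
'c': index 1 in ['d', 'c', 'a', 'b'] -> ['c', 'd', 'a', 'b']
'd': index 1 in ['c', 'd', 'a', 'b'] -> ['d', 'c', 'a', 'b']


Output: [1, 0, 0, 3, 2, 3, 0, 2, 0, 1, 1]


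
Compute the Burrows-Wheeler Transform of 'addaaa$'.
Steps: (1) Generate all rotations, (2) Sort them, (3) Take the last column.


Rotations (sorted):
  0: $addaaa -> last char: a
  1: a$addaa -> last char: a
  2: aa$adda -> last char: a
  3: aaa$add -> last char: d
  4: addaaa$ -> last char: $
  5: daaa$ad -> last char: d
  6: ddaaa$a -> last char: a


BWT = aaad$da


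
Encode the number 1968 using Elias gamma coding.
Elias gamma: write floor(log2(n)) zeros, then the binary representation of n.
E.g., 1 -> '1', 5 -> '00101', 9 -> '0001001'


num_bits = floor(log2(1968)) + 1 = 11
leading_zeros = num_bits - 1 = 10
binary(1968) = 11110110000

Elias gamma(1968) = '0000000000' + '11110110000' = 000000000011110110000 (21 bits)


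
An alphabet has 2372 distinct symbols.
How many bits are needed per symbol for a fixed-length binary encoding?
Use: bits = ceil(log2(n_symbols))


log2(2372) = 11.2119
Bracket: 2^11 = 2048 < 2372 <= 2^12 = 4096
So ceil(log2(2372)) = 12

bits = ceil(log2(2372)) = ceil(11.2119) = 12 bits


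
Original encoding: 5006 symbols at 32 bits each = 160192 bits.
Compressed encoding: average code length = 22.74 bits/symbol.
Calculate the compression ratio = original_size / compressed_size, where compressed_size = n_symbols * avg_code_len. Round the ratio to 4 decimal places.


original_size = n_symbols * orig_bits = 5006 * 32 = 160192 bits
compressed_size = n_symbols * avg_code_len = 5006 * 22.74 = 113836.44 bits
ratio = original_size / compressed_size = 160192 / 113836.44 = 1.4072

Compression ratio = 1.4072


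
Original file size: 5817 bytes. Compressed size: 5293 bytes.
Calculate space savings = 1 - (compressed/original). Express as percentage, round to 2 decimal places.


ratio = compressed/original = 5293/5817 = 0.909919
savings = 1 - ratio = 1 - 0.909919 = 0.090081
as a percentage: 0.090081 * 100 = 9.01%

Space savings = 1 - 5293/5817 = 9.01%


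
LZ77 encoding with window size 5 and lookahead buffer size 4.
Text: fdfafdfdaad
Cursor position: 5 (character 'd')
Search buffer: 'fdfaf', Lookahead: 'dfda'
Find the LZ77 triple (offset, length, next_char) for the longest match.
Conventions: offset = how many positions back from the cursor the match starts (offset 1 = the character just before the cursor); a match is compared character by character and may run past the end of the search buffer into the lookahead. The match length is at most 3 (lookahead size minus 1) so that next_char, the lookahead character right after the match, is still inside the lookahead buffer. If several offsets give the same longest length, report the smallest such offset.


Try each offset into the search buffer:
  offset=1 (pos 4, char 'f'): match length 0
  offset=2 (pos 3, char 'a'): match length 0
  offset=3 (pos 2, char 'f'): match length 0
  offset=4 (pos 1, char 'd'): match length 2
  offset=5 (pos 0, char 'f'): match length 0
Longest match has length 2 at offset 4.
next_char = character at position 5 + 2 = 7 -> 'd'

Best match: offset=4, length=2 (matching 'df' starting at position 1)
LZ77 triple: (4, 2, 'd')


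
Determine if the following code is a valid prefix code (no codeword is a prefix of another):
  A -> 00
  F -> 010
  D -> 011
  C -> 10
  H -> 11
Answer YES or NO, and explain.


Checking each pair (does one codeword prefix another?):
  A='00' vs F='010': no prefix
  A='00' vs D='011': no prefix
  A='00' vs C='10': no prefix
  A='00' vs H='11': no prefix
  F='010' vs A='00': no prefix
  F='010' vs D='011': no prefix
  F='010' vs C='10': no prefix
  F='010' vs H='11': no prefix
  D='011' vs A='00': no prefix
  D='011' vs F='010': no prefix
  D='011' vs C='10': no prefix
  D='011' vs H='11': no prefix
  C='10' vs A='00': no prefix
  C='10' vs F='010': no prefix
  C='10' vs D='011': no prefix
  C='10' vs H='11': no prefix
  H='11' vs A='00': no prefix
  H='11' vs F='010': no prefix
  H='11' vs D='011': no prefix
  H='11' vs C='10': no prefix
No violation found over all pairs.

YES -- this is a valid prefix code. No codeword is a prefix of any other codeword.


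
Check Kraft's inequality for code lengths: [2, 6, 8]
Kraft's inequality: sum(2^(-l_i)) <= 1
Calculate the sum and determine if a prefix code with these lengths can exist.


Sum = 2^(-2) + 2^(-6) + 2^(-8)
    = 0.25 + 0.015625 + 0.00390625
    = 69/256 = 0.26953125
Since 0.26953125 <= 1, Kraft's inequality IS satisfied.
A prefix code with these lengths CAN exist.

Kraft sum = 0.26953125. Satisfied.


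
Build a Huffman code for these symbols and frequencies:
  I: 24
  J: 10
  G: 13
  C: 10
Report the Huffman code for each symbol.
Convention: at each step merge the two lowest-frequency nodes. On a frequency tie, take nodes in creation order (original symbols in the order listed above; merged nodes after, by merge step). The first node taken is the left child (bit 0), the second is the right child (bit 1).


Huffman tree construction:
Step 1: Merge J(10) + C(10) = 20
Step 2: Merge G(13) + (J+C)(20) = 33
Step 3: Merge I(24) + (G+(J+C))(33) = 57
Read each symbol's code off the tree from the root (left child = 0, right child = 1).

Codes:
  I: 0 (length 1)
  J: 110 (length 3)
  G: 10 (length 2)
  C: 111 (length 3)
Average code length: 110/57 = 1.9298 bits/symbol


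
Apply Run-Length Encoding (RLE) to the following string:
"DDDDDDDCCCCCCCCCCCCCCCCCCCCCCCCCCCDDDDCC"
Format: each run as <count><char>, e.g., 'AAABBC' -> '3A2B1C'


Scanning runs left to right:
  i=0: run of 'D' x 7 -> '7D'
  i=7: run of 'C' x 27 -> '27C'
  i=34: run of 'D' x 4 -> '4D'
  i=38: run of 'C' x 2 -> '2C'

RLE = 7D27C4D2C


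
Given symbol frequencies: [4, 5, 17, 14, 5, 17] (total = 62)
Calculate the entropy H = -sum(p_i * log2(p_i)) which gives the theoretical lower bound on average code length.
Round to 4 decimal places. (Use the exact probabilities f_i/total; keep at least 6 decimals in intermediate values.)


Per-symbol terms -p_i * log2(p_i) with p_i = f_i/62:
  p = 4/62 = 0.064516: log2(p) = -3.954196, -p*log2(p) = 0.255109
  p = 5/62 = 0.080645: log2(p) = -3.632268, -p*log2(p) = 0.292925
  p = 17/62 = 0.274194: log2(p) = -1.866733, -p*log2(p) = 0.511846
  p = 14/62 = 0.225806: log2(p) = -2.146841, -p*log2(p) = 0.484771
  p = 5/62 = 0.080645: log2(p) = -3.632268, -p*log2(p) = 0.292925
  p = 17/62 = 0.274194: log2(p) = -1.866733, -p*log2(p) = 0.511846
H = 0.255109 + 0.292925 + 0.511846 + 0.484771 + 0.292925 + 0.511846 = 2.349422

H = 2.3494 bits/symbol


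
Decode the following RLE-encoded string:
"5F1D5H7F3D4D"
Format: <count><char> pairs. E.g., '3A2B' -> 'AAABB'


Expanding each <count><char> pair:
  5F -> 'FFFFF'
  1D -> 'D'
  5H -> 'HHHHH'
  7F -> 'FFFFFFF'
  3D -> 'DDD'
  4D -> 'DDDD'

Decoded = FFFFFDHHHHHFFFFFFFDDDDDDD


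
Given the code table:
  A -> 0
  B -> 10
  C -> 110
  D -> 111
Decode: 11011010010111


Decoding:
110 -> C
110 -> C
10 -> B
0 -> A
10 -> B
111 -> D


Result: CCBABD


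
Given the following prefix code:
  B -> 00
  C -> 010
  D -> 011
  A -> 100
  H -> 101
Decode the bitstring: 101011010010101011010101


Decoding step by step:
Bits 101 -> H
Bits 011 -> D
Bits 010 -> C
Bits 010 -> C
Bits 101 -> H
Bits 011 -> D
Bits 010 -> C
Bits 101 -> H


Decoded message: HDCCHDCH


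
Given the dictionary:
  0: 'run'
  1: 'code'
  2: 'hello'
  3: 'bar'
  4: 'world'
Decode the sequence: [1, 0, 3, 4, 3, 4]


Look up each index in the dictionary:
  1 -> 'code'
  0 -> 'run'
  3 -> 'bar'
  4 -> 'world'
  3 -> 'bar'
  4 -> 'world'

Decoded: "code run bar world bar world"


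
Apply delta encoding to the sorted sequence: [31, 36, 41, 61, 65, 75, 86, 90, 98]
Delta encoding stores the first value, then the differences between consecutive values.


First value: 31
Deltas:
  36 - 31 = 5
  41 - 36 = 5
  61 - 41 = 20
  65 - 61 = 4
  75 - 65 = 10
  86 - 75 = 11
  90 - 86 = 4
  98 - 90 = 8


Delta encoded: [31, 5, 5, 20, 4, 10, 11, 4, 8]


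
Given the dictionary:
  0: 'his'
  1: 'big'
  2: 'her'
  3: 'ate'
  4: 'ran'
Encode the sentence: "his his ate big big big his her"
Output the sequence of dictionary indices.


Look up each word in the dictionary:
  'his' -> 0
  'his' -> 0
  'ate' -> 3
  'big' -> 1
  'big' -> 1
  'big' -> 1
  'his' -> 0
  'her' -> 2

Encoded: [0, 0, 3, 1, 1, 1, 0, 2]


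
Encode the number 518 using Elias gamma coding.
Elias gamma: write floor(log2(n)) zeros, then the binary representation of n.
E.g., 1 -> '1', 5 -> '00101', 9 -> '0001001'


num_bits = floor(log2(518)) + 1 = 10
leading_zeros = num_bits - 1 = 9
binary(518) = 1000000110

Elias gamma(518) = '000000000' + '1000000110' = 0000000001000000110 (19 bits)


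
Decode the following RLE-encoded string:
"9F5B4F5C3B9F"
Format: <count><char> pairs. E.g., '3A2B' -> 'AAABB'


Expanding each <count><char> pair:
  9F -> 'FFFFFFFFF'
  5B -> 'BBBBB'
  4F -> 'FFFF'
  5C -> 'CCCCC'
  3B -> 'BBB'
  9F -> 'FFFFFFFFF'

Decoded = FFFFFFFFFBBBBBFFFFCCCCCBBBFFFFFFFFF


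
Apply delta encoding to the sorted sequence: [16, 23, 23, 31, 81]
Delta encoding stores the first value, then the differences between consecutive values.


First value: 16
Deltas:
  23 - 16 = 7
  23 - 23 = 0
  31 - 23 = 8
  81 - 31 = 50


Delta encoded: [16, 7, 0, 8, 50]


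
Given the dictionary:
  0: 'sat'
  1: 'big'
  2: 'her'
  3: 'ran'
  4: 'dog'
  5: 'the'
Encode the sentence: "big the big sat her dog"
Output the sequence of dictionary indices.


Look up each word in the dictionary:
  'big' -> 1
  'the' -> 5
  'big' -> 1
  'sat' -> 0
  'her' -> 2
  'dog' -> 4

Encoded: [1, 5, 1, 0, 2, 4]


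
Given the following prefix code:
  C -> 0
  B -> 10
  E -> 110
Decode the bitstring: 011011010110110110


Decoding step by step:
Bits 0 -> C
Bits 110 -> E
Bits 110 -> E
Bits 10 -> B
Bits 110 -> E
Bits 110 -> E
Bits 110 -> E


Decoded message: CEEBEEE


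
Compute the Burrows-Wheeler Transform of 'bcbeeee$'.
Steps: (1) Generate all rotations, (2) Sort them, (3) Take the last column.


Rotations (sorted):
  0: $bcbeeee -> last char: e
  1: bcbeeee$ -> last char: $
  2: beeee$bc -> last char: c
  3: cbeeee$b -> last char: b
  4: e$bcbeee -> last char: e
  5: ee$bcbee -> last char: e
  6: eee$bcbe -> last char: e
  7: eeee$bcb -> last char: b


BWT = e$cbeeeb
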